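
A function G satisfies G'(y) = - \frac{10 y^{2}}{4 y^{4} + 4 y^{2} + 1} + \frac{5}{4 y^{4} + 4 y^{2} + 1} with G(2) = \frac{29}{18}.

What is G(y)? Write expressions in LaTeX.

G'(y) has the shape u'v + uv' for u = 5 y and v = \frac{1}{2 y^{2} + 1} — it is the derivative of the product u*v.
A general antiderivative is \frac{5 y}{2 y^{2} + 1} + C.
The condition gives C = \frac{29}{18} - (\frac{10}{9}) = \frac{1}{2}.
So G(y) = \frac{2 y^{2} + 10 y + 1}{2 \left(2 y^{2} + 1\right)}.
Check: d/dy[\frac{2 y^{2} + 10 y + 1}{2 \left(2 y^{2} + 1\right)}] = \frac{5 - 10 y^{2}}{4 y^{4} + 4 y^{2} + 1}, which equals G'(y).

G(y) = \frac{2 y^{2} + 10 y + 1}{2 \left(2 y^{2} + 1\right)}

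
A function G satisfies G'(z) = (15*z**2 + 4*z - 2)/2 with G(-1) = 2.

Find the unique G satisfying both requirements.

G(z) = 5*z**3/2 + z**2 - z + 5/2

Recover the given G'(z) by differentiating a candidate G(z); any mismatch rules it out.
A general antiderivative is 5*z**3/2 + z**2 - z + 2 + C.
The condition gives C = 2 - (3/2) = 1/2.
So G(z) = 5*z**3/2 + z**2 - z + 5/2.
Check: d/dz[5*z**3/2 + z**2 - z + 5/2] = 15*z**2/2 + 2*z - 1, which equals G'(z).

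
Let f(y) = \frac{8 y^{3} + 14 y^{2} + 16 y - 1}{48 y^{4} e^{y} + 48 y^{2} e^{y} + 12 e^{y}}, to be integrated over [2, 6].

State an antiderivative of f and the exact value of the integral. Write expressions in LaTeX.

Check any antiderivative F(y) by computing F'(y) and comparing it with f(y).
F(y) = - \frac{4 y}{24 y^{2} e^{y} + 12 e^{y}} - \frac{1}{8 y^{2} e^{y} + 4 e^{y}} is an antiderivative of f.
Check: d/dy[- \frac{4 y}{24 y^{2} e^{y} + 12 e^{y}} - \frac{1}{8 y^{2} e^{y} + 4 e^{y}}] = \frac{8 y^{3} + 14 y^{2} + 16 y - 1}{48 y^{4} e^{y} + 48 y^{2} e^{y} + 12 e^{y}} = f(y).
F(6) = - \frac{9}{292 e^{6}}; F(2) = - \frac{11}{108 e^{2}}.
Integral = F(6) - F(2) = - \frac{9}{292 e^{6}} + \frac{11}{108 e^{2}}.

Antiderivative: F(y) = - \frac{4 y}{24 y^{2} e^{y} + 12 e^{y}} - \frac{1}{8 y^{2} e^{y} + 4 e^{y}}; value = - \frac{9}{292 e^{6}} + \frac{11}{108 e^{2}}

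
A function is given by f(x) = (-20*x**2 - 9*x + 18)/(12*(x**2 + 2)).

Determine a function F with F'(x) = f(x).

Recover f(x) by differentiating a candidate F(x); any mismatch rules it out.
Check: d/dx[-5*x/3 - 3*log(x**2 + 2)/8 + 29*sqrt(2)*atan(sqrt(2)*x/2)/12] = (-20*x**2 - 9*x + 18)/(12*x**2 + 24), which equals f(x).

An antiderivative is F(x) = -5*x/3 - 3*log(x**2 + 2)/8 + 29*sqrt(2)*atan(sqrt(2)*x/2)/12.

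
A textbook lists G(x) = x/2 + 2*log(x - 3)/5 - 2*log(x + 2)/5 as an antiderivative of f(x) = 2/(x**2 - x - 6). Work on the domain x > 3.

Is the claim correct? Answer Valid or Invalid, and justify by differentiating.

d/dx[G] = (x**2 - x - 2)/(2*x**2 - 2*x - 12)
d/dx[G] - f(x) = 1/2 != 0.

Invalid: d/dx[G] - f = 1/2, which is not 0.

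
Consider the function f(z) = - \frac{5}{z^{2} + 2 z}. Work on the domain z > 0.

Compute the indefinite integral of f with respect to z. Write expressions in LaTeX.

F(z) = - \frac{5 \log{\left(z \right)}}{2} + \frac{5 \log{\left(z + 2 \right)}}{2} + C

Factor the denominator (z \left(z + 2\right)) and decompose: f = \frac{5}{2 \left(z + 2\right)} - \frac{5}{2 z}; each piece integrates to a log, atan, or power term.
Check: d/dz[- \frac{5 \log{\left(z \right)}}{2} + \frac{5 \log{\left(z + 2 \right)}}{2}] = - \frac{5}{z^{2} + 2 z} = f(z).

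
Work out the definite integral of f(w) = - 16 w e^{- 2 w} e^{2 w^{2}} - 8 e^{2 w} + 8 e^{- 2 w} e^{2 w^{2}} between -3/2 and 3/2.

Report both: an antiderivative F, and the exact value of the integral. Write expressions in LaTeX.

Integrate term by term and add the pieces.
F(w) = - 4 e^{2 w} - 4 e^{- 2 w} e^{2 w^{2}} is an antiderivative of f.
Check: d/dw[- 4 e^{2 w} - 4 e^{- 2 w} e^{2 w^{2}}] = \left(- 16 w e^{2 w^{2}} - 8 e^{4 w} + 8 e^{2 w^{2}}\right) e^{- 2 w}, which equals f(w).
F(3/2) = - 4 e^{3} - 4 e^{\frac{3}{2}}; F(-3/2) = - 4 e^{\frac{15}{2}} - \frac{4}{e^{3}}.
Integral = F(3/2) - F(-3/2) = - 4 e^{3} - 4 e^{\frac{3}{2}} + \frac{4}{e^{3}} + 4 e^{\frac{15}{2}}.

Antiderivative: F(w) = - 4 e^{2 w} - 4 e^{- 2 w} e^{2 w^{2}}; value = - 4 e^{3} - 4 e^{\frac{3}{2}} + \frac{4}{e^{3}} + 4 e^{\frac{15}{2}}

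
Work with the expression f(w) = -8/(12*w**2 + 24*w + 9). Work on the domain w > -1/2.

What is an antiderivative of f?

An antiderivative is F(w) = -2*(log(w + 1/2) - log(w + 3/2))/3.

Factor the denominator (3*(2*w + 1)*(2*w + 3)) and decompose: f = 4/(3*(2*w + 3)) - 4/(3*(2*w + 1)); each piece integrates to a log, atan, or power term.
Check: d/dw[-2*(log(w + 1/2) - log(w + 3/2))/3] = -8/(12*w**2 + 24*w + 9) = f(w).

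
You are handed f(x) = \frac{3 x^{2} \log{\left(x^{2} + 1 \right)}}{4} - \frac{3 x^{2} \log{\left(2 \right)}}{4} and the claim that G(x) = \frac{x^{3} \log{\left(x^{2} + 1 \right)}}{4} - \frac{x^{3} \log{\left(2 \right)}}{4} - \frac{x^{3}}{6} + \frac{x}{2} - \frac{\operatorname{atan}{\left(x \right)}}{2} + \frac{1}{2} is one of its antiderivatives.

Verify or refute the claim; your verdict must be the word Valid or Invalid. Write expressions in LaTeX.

d/dx[G] = \frac{3 x^{2} \log{\left(x^{2} + 1 \right)}}{4} - \frac{3 x^{2} \log{\left(2 \right)}}{4}
This equals f(x) exactly, so the claim holds.

Valid. The derivative of G reproduces f.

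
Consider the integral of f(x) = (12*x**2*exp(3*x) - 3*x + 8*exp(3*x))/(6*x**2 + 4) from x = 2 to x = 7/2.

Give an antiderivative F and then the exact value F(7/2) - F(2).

Antiderivative: F(x) = 2*exp(3*x)/3 - log(3*x**2 + 2)/4; value = -2*exp(6)/3 - log(155/4)/4 + log(14)/4 + 2*exp(21/2)/3

For F(x) to be correct the identity F'(x) - f(x) = 0 must hold.
F(x) = 2*exp(3*x)/3 - log(3*x**2 + 2)/4 is an antiderivative of f.
Check: d/dx[2*exp(3*x)/3 - log(3*x**2 + 2)/4] = (12*x**2*exp(3*x) - 3*x + 8*exp(3*x))/(6*x**2 + 4) = f(x).
F(7/2) = -log(155/4)/4 + 2*exp(21/2)/3; F(2) = -log(14)/4 + 2*exp(6)/3.
Integral = F(7/2) - F(2) = -2*exp(6)/3 - log(155/4)/4 + log(14)/4 + 2*exp(21/2)/3.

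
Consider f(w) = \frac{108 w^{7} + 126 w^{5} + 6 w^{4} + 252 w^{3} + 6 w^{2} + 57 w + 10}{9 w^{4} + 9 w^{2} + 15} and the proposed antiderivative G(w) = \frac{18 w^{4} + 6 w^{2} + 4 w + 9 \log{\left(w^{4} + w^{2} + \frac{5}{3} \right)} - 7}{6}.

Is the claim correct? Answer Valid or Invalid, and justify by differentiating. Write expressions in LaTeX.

d/dw[G] = \frac{108 w^{7} + 126 w^{5} + 6 w^{4} + 252 w^{3} + 6 w^{2} + 57 w + 10}{9 w^{4} + 9 w^{2} + 15}
This equals f(w) exactly, so the claim holds.

Valid: G'(w) = f(w).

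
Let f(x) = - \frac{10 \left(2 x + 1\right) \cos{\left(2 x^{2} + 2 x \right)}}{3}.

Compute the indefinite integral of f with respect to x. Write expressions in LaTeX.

f matches the chain-rule pattern g'(h)*h' with inner function h(x) = 2 x^{2} + 2 x; substituting u = h(x) collapses the integral.
Check: d/dx[- \frac{5 \sin{\left(2 x^{2} + 2 x \right)}}{3}] = - \frac{20 x \cos{\left(2 x^{2} + 2 x \right)}}{3} - \frac{10 \cos{\left(2 x^{2} + 2 x \right)}}{3}, which equals f(x).

F(x) = - \frac{5 \sin{\left(2 x^{2} + 2 x \right)}}{3} + C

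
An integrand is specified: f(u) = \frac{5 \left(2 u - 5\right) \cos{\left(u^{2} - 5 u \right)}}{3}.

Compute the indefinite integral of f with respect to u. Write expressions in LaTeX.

F(u) = \frac{5 \sin{\left(u^{2} - 5 u \right)}}{3} + C

f matches the chain-rule pattern g'(h)*h' with inner function h(u) = u^{2} - 5 u; substituting w = h(u) collapses the integral.
Check: d/du[\frac{5 \sin{\left(u^{2} - 5 u \right)}}{3}] = \frac{10 u \cos{\left(u^{2} - 5 u \right)}}{3} - \frac{25 \cos{\left(u^{2} - 5 u \right)}}{3}, which equals f(u).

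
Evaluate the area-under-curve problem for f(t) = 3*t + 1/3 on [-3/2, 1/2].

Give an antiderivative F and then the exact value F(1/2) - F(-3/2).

A first test for any F(t): its t-derivative must equal f(t) identically.
F(t) = 3*t**2/2 + t/3 is an antiderivative of f.
Check: d/dt[3*t**2/2 + t/3] = 3*t + 1/3 = f(t).
F(1/2) = 13/24; F(-3/2) = 23/8.
Integral = F(1/2) - F(-3/2) = -7/3.

Antiderivative: F(t) = 3*t**2/2 + t/3; value = -7/3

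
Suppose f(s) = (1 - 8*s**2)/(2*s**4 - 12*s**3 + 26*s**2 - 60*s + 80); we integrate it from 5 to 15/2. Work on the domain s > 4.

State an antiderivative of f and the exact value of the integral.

The denominator factors as 2*(s - 4)*(s - 2)*(s**2 + 5); partial fractions split f into directly integrable pieces: 41*(2*s + 1)/(126*(s**2 + 5)) + 31/(36*(s - 2)) - 127/(84*(s - 4)).
F(s) = -127*log(s - 4)/84 + 31*log(s - 2)/36 + 41*log(s**2 + 5)/126 + 41*sqrt(5)*atan(sqrt(5)*s/5)/630 is an antiderivative of f.
Check: d/ds[-127*log(s - 4)/84 + 31*log(s - 2)/36 + 41*log(s**2 + 5)/126 + 41*sqrt(5)*atan(sqrt(5)*s/5)/630] = (1 - 8*s**2)/(2*s**4 - 12*s**3 + 26*s**2 - 60*s + 80) = f(s).
F(15/2) = -127*log(7/2)/84 + 41*sqrt(5)*atan(3*sqrt(5)/2)/630 + 41*log(245/4)/126 + 31*log(11/2)/36; F(5) = 41*sqrt(5)*atan(sqrt(5))/630 + 31*log(3)/36 + 41*log(30)/126.
Integral = F(15/2) - F(5) = -127*log(7/2)/84 - 41*log(30)/126 - 31*log(3)/36 - 41*sqrt(5)*atan(sqrt(5))/630 + 41*sqrt(5)*atan(3*sqrt(5)/2)/630 + 41*log(245/4)/126 + 31*log(11/2)/36.

Antiderivative: F(s) = -127*log(s - 4)/84 + 31*log(s - 2)/36 + 41*log(s**2 + 5)/126 + 41*sqrt(5)*atan(sqrt(5)*s/5)/630; value = -127*log(7/2)/84 - 41*log(30)/126 - 31*log(3)/36 - 41*sqrt(5)*atan(sqrt(5))/630 + 41*sqrt(5)*atan(3*sqrt(5)/2)/630 + 41*log(245/4)/126 + 31*log(11/2)/36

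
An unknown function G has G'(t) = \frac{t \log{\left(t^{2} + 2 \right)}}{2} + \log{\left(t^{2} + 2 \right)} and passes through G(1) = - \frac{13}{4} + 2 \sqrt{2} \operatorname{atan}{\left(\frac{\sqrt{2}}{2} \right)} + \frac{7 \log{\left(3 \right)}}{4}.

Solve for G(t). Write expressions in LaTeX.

G(t) = \frac{t^{2} \log{\left(t^{2} + 2 \right)}}{4} - \frac{t^{2}}{4} + t \log{\left(t^{2} + 2 \right)} - 2 t + \frac{\log{\left(t^{2} + 2 \right)}}{2} + 2 \sqrt{2} \operatorname{atan}{\left(\frac{\sqrt{2} t}{2} \right)} - 1

The integrand splits into summands that can be handled one at a time.
A general antiderivative is - \frac{t^{2}}{4} - 2 t + \left(\frac{t^{2}}{4} + t\right) \log{\left(t^{2} + 2 \right)} + \frac{\log{\left(t^{2} + 2 \right)}}{2} + 2 \sqrt{2} \operatorname{atan}{\left(\frac{\sqrt{2} t}{2} \right)} + C.
The condition gives C = - \frac{13}{4} + 2 \sqrt{2} \operatorname{atan}{\left(\frac{\sqrt{2}}{2} \right)} + \frac{7 \log{\left(3 \right)}}{4} - (- \frac{9}{4} + 2 \sqrt{2} \operatorname{atan}{\left(\frac{\sqrt{2}}{2} \right)} + \frac{7 \log{\left(3 \right)}}{4}) = -1.
So G(t) = \frac{t^{2} \log{\left(t^{2} + 2 \right)}}{4} - \frac{t^{2}}{4} + t \log{\left(t^{2} + 2 \right)} - 2 t + \frac{\log{\left(t^{2} + 2 \right)}}{2} + 2 \sqrt{2} \operatorname{atan}{\left(\frac{\sqrt{2} t}{2} \right)} - 1.
Check: d/dt[\frac{t^{2} \log{\left(t^{2} + 2 \right)}}{4} - \frac{t^{2}}{4} + t \log{\left(t^{2} + 2 \right)} - 2 t + \frac{\log{\left(t^{2} + 2 \right)}}{2} + 2 \sqrt{2} \operatorname{atan}{\left(\frac{\sqrt{2} t}{2} \right)} - 1] = \frac{t \log{\left(t^{2} + 2 \right)}}{2} + \log{\left(t^{2} + 2 \right)} = G'(t).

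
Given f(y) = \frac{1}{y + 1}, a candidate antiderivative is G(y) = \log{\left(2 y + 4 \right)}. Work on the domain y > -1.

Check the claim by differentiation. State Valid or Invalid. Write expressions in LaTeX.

d/dy[G] = \frac{1}{y + 2}
d/dy[G] - f(y) = - \frac{1}{y^{2} + 3 y + 2} != 0.

Invalid: d/dy[G] - f = - \frac{1}{y^{2} + 3 y + 2}, which is not 0.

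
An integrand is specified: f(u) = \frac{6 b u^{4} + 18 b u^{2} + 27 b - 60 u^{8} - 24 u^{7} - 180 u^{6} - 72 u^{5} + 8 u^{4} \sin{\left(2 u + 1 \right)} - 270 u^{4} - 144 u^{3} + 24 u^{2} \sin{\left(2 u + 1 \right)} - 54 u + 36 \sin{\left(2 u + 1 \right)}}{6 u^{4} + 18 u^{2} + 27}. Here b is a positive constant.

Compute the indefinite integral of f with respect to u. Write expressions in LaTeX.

F(u) = b u - 2 u^{5} - u^{4} - \frac{3 \log{\left(\frac{2 u^{4}}{3} + 2 u^{2} + 3 \right)}}{2} - \frac{2 \cos{\left(2 u + 1 \right)}}{3} + C

Since d/du undoes antidifferentiation here, F'(u) = f(u) is required of F(u).
Check: d/du[b u - 2 u^{5} - u^{4} - \frac{3 \log{\left(\frac{2 u^{4}}{3} + 2 u^{2} + 3 \right)}}{2} - \frac{2 \cos{\left(2 u + 1 \right)}}{3}] = \frac{6 b u^{4} + 18 b u^{2} + 27 b - 60 u^{8} - 24 u^{7} - 180 u^{6} - 72 u^{5} + 8 u^{4} \sin{\left(2 u + 1 \right)} - 270 u^{4} - 144 u^{3} + 24 u^{2} \sin{\left(2 u + 1 \right)} - 54 u + 36 \sin{\left(2 u + 1 \right)}}{6 u^{4} + 18 u^{2} + 27} = f(u).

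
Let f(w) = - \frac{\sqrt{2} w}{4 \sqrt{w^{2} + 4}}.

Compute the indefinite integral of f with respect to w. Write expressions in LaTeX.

f matches the chain-rule pattern g'(h)*h' with inner function h(w) = \frac{w^{2}}{2} + 2; substituting u = h(w) collapses the integral.
Check: d/dw[- \frac{\sqrt{\frac{w^{2}}{2} + 2}}{2}] = - \frac{\sqrt{2} w}{4 \sqrt{w^{2} + 4}} = f(w).

F(w) = - \frac{\sqrt{\frac{w^{2}}{2} + 2}}{2} + C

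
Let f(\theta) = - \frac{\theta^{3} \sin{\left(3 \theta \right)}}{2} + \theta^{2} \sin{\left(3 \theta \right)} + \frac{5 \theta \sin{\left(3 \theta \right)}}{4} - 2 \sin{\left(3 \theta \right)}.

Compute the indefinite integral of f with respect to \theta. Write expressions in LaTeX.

Integrate term by term and add the pieces.
Check: d/d\theta[\frac{18 \theta^{3} \cos{\left(3 \theta \right)} - 18 \theta^{2} \sin{\left(3 \theta \right)} - 36 \theta^{2} \cos{\left(3 \theta \right)} + 24 \theta \sin{\left(3 \theta \right)} - 57 \theta \cos{\left(3 \theta \right)} + 19 \sin{\left(3 \theta \right)} + 80 \cos{\left(3 \theta \right)}}{108}] = - \frac{\theta^{3} \sin{\left(3 \theta \right)}}{2} + \theta^{2} \sin{\left(3 \theta \right)} + \frac{5 \theta \sin{\left(3 \theta \right)}}{4} - 2 \sin{\left(3 \theta \right)} = f(\theta).

F(\theta) = \frac{18 \theta^{3} \cos{\left(3 \theta \right)} - 18 \theta^{2} \sin{\left(3 \theta \right)} - 36 \theta^{2} \cos{\left(3 \theta \right)} + 24 \theta \sin{\left(3 \theta \right)} - 57 \theta \cos{\left(3 \theta \right)} + 19 \sin{\left(3 \theta \right)} + 80 \cos{\left(3 \theta \right)}}{108} + C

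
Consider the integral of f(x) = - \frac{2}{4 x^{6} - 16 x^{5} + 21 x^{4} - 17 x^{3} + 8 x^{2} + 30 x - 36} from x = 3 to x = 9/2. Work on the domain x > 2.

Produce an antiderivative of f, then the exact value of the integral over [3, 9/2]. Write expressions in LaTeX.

Antiderivative: F(x) = \frac{- 28900 x \log{\left(x - 2 \right)} + 21888 x \log{\left(x - \frac{3}{2} \right)} + 2312 x \log{\left(x + 1 \right)} + 2350 x \log{\left(x^{2} + 2 \right)} + 1400 \sqrt{2} x \operatorname{atan}{\left(\frac{\sqrt{2} x}{2} \right)} + 43350 \log{\left(x - 2 \right)} - 32832 \log{\left(x - \frac{3}{2} \right)} - 3468 \log{\left(x + 1 \right)} - 3525 \log{\left(x^{2} + 2 \right)} - 2100 \sqrt{2} \operatorname{atan}{\left(\frac{\sqrt{2} x}{2} \right)} - 24480}{130050 \left(2 x - 3\right)}; value = - \frac{\log{\left(\frac{5}{2} \right)}}{9} - \frac{608 \log{\left(\frac{3}{2} \right)}}{7225} - \frac{47 \log{\left(11 \right)}}{5202} - \frac{2 \log{\left(4 \right)}}{225} - \frac{14 \sqrt{2} \operatorname{atan}{\left(\frac{3 \sqrt{2}}{2} \right)}}{2601} + \frac{14 \sqrt{2} \operatorname{atan}{\left(\frac{9 \sqrt{2}}{4} \right)}}{2601} + \frac{2 \log{\left(\frac{11}{2} \right)}}{225} + \frac{47 \log{\left(\frac{89}{4} \right)}}{5202} + \frac{8}{255} + \frac{608 \log{\left(3 \right)}}{7225}

The denominator factors as \left(x - 2\right) \left(x + 1\right) \left(2 x - 3\right)^{2} \left(x^{2} + 2\right); partial fractions split f into directly integrable pieces: \frac{47 x + 28}{2601 \left(x^{2} + 2\right)} + \frac{1216}{7225 \left(2 x - 3\right)} + \frac{32}{85 \left(2 x - 3\right)^{2}} + \frac{2}{225 \left(x + 1\right)} - \frac{1}{9 \left(x - 2\right)}.
F(x) = \frac{- 28900 x \log{\left(x - 2 \right)} + 21888 x \log{\left(x - \frac{3}{2} \right)} + 2312 x \log{\left(x + 1 \right)} + 2350 x \log{\left(x^{2} + 2 \right)} + 1400 \sqrt{2} x \operatorname{atan}{\left(\frac{\sqrt{2} x}{2} \right)} + 43350 \log{\left(x - 2 \right)} - 32832 \log{\left(x - \frac{3}{2} \right)} - 3468 \log{\left(x + 1 \right)} - 3525 \log{\left(x^{2} + 2 \right)} - 2100 \sqrt{2} \operatorname{atan}{\left(\frac{\sqrt{2} x}{2} \right)} - 24480}{130050 \left(2 x - 3\right)} is an antiderivative of f.
Check: d/dx[\frac{- 28900 x \log{\left(x - 2 \right)} + 21888 x \log{\left(x - \frac{3}{2} \right)} + 2312 x \log{\left(x + 1 \right)} + 2350 x \log{\left(x^{2} + 2 \right)} + 1400 \sqrt{2} x \operatorname{atan}{\left(\frac{\sqrt{2} x}{2} \right)} + 43350 \log{\left(x - 2 \right)} - 32832 \log{\left(x - \frac{3}{2} \right)} - 3468 \log{\left(x + 1 \right)} - 3525 \log{\left(x^{2} + 2 \right)} - 2100 \sqrt{2} \operatorname{atan}{\left(\frac{\sqrt{2} x}{2} \right)} - 24480}{130050 \left(2 x - 3\right)}] = - \frac{2}{4 x^{6} - 16 x^{5} + 21 x^{4} - 17 x^{3} + 8 x^{2} + 30 x - 36} = f(x).
F(9/2) = - \frac{\log{\left(\frac{5}{2} \right)}}{9} - \frac{8}{255} + \frac{14 \sqrt{2} \operatorname{atan}{\left(\frac{9 \sqrt{2}}{4} \right)}}{2601} + \frac{2 \log{\left(\frac{11}{2} \right)}}{225} + \frac{47 \log{\left(\frac{89}{4} \right)}}{5202} + \frac{608 \log{\left(3 \right)}}{7225}; F(3) = - \frac{16}{255} + \frac{14 \sqrt{2} \operatorname{atan}{\left(\frac{3 \sqrt{2}}{2} \right)}}{2601} + \frac{2 \log{\left(4 \right)}}{225} + \frac{47 \log{\left(11 \right)}}{5202} + \frac{608 \log{\left(\frac{3}{2} \right)}}{7225}.
Integral = F(9/2) - F(3) = - \frac{\log{\left(\frac{5}{2} \right)}}{9} - \frac{608 \log{\left(\frac{3}{2} \right)}}{7225} - \frac{47 \log{\left(11 \right)}}{5202} - \frac{2 \log{\left(4 \right)}}{225} - \frac{14 \sqrt{2} \operatorname{atan}{\left(\frac{3 \sqrt{2}}{2} \right)}}{2601} + \frac{14 \sqrt{2} \operatorname{atan}{\left(\frac{9 \sqrt{2}}{4} \right)}}{2601} + \frac{2 \log{\left(\frac{11}{2} \right)}}{225} + \frac{47 \log{\left(\frac{89}{4} \right)}}{5202} + \frac{8}{255} + \frac{608 \log{\left(3 \right)}}{7225}.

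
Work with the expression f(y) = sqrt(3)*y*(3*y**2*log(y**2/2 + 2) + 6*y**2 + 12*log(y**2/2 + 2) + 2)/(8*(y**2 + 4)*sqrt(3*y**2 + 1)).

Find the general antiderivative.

Recognize the product-rule pattern: f = u'v + uv' with u = 3*sqrt(y**2 + 1/3)/8, v = log(y**2/2 + 2), so integration by parts undoes it.
Check: d/dy[sqrt(3)*sqrt(3*y**2 + 1)*log(y**2/2 + 2)/8] = (3*sqrt(3)*y**3*log(y**2/2 + 2) + 6*sqrt(3)*y**3 + 12*sqrt(3)*y*log(y**2/2 + 2) + 2*sqrt(3)*y)/(8*y**2*sqrt(3*y**2 + 1) + 32*sqrt(3*y**2 + 1)), which equals f(y).

F(y) = sqrt(3)*sqrt(3*y**2 + 1)*log(y**2/2 + 2)/8 + C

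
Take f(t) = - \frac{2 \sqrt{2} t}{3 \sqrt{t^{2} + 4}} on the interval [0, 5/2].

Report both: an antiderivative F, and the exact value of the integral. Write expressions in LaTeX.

The substitution u = \frac{t^{2}}{2} + 2 works: f is exactly (dF/du)*(du/dt) for that inner function.
F(t) = - \frac{4 \sqrt{\frac{t^{2}}{2} + 2}}{3} is an antiderivative of f.
Check: d/dt[- \frac{4 \sqrt{\frac{t^{2}}{2} + 2}}{3}] = - \frac{2 \sqrt{2} t}{3 \sqrt{t^{2} + 4}} = f(t).
F(5/2) = - \frac{\sqrt{82}}{3}; F(0) = - \frac{4 \sqrt{2}}{3}.
Integral = F(5/2) - F(0) = - \frac{\sqrt{82}}{3} + \frac{4 \sqrt{2}}{3}.

Antiderivative: F(t) = - \frac{4 \sqrt{\frac{t^{2}}{2} + 2}}{3}; value = - \frac{\sqrt{82}}{3} + \frac{4 \sqrt{2}}{3}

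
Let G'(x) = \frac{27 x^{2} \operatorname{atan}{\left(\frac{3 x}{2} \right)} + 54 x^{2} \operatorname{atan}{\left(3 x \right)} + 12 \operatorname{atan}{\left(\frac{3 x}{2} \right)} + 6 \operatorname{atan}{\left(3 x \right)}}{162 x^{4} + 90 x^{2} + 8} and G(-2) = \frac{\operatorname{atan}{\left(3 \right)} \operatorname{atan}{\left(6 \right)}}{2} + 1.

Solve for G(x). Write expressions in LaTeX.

Recognize the product-rule pattern: G'(x) = u'v + uv' with u = \frac{\operatorname{atan}{\left(3 x \right)}}{2}, v = \operatorname{atan}{\left(\frac{3 x}{2} \right)}, so integration by parts undoes it.
A general antiderivative is \frac{\operatorname{atan}{\left(\frac{3 x}{2} \right)} \operatorname{atan}{\left(3 x \right)}}{2} + C.
The condition gives C = \frac{\operatorname{atan}{\left(3 \right)} \operatorname{atan}{\left(6 \right)}}{2} + 1 - (\frac{\operatorname{atan}{\left(3 \right)} \operatorname{atan}{\left(6 \right)}}{2}) = 1.
So G(x) = \frac{\operatorname{atan}{\left(\frac{3 x}{2} \right)} \operatorname{atan}{\left(3 x \right)} + 2}{2}.
Check: d/dx[\frac{\operatorname{atan}{\left(\frac{3 x}{2} \right)} \operatorname{atan}{\left(3 x \right)} + 2}{2}] = \frac{27 x^{2} \operatorname{atan}{\left(\frac{3 x}{2} \right)} + 54 x^{2} \operatorname{atan}{\left(3 x \right)} + 12 \operatorname{atan}{\left(\frac{3 x}{2} \right)} + 6 \operatorname{atan}{\left(3 x \right)}}{162 x^{4} + 90 x^{2} + 8} = G'(x).

G(x) = \frac{\operatorname{atan}{\left(\frac{3 x}{2} \right)} \operatorname{atan}{\left(3 x \right)} + 2}{2}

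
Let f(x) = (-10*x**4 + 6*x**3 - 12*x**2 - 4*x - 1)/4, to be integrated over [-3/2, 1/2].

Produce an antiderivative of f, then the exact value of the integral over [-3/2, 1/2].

Any candidate F(x) must reproduce f(x) exactly when differentiated.
F(x) = -x**5/2 + 3*x**4/8 - x**3 - x**2/2 - x/4 is an antiderivative of f.
Check: d/dx[-x**5/2 + 3*x**4/8 - x**3 - x**2/2 - x/4] = -5*x**4/2 + 3*x**3/2 - 3*x**2 - x - 1/4, which equals f(x).
F(1/2) = -47/128; F(-3/2) = 1065/128.
Integral = F(1/2) - F(-3/2) = -139/16.

Antiderivative: F(x) = -x**5/2 + 3*x**4/8 - x**3 - x**2/2 - x/4; value = -139/16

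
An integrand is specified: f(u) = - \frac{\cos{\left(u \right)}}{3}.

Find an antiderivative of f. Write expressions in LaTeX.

For F(u) to be correct the identity F'(u) - f(u) = 0 must hold.
Check: d/du[- \frac{\sin{\left(u \right)}}{3}] = - \frac{\cos{\left(u \right)}}{3} = f(u).

An antiderivative is F(u) = - \frac{\sin{\left(u \right)}}{3}.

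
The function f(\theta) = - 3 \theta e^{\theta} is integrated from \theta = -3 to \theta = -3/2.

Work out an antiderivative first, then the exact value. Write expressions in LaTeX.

Antiderivative: F(\theta) = - 3 \theta e^{\theta} + 3 e^{\theta}; value = - \frac{12}{e^{3}} + \frac{15}{2 e^{\frac{3}{2}}}

f has the shape u'v + uv' for u = 3 - 3 \theta and v = e^{\theta} — it is the derivative of the product u*v.
F(\theta) = - 3 \theta e^{\theta} + 3 e^{\theta} is an antiderivative of f.
Check: d/d\theta[- 3 \theta e^{\theta} + 3 e^{\theta}] = - 3 \theta e^{\theta} = f(\theta).
F(-3/2) = \frac{15}{2 e^{\frac{3}{2}}}; F(-3) = \frac{12}{e^{3}}.
Integral = F(-3/2) - F(-3) = - \frac{12}{e^{3}} + \frac{15}{2 e^{\frac{3}{2}}}.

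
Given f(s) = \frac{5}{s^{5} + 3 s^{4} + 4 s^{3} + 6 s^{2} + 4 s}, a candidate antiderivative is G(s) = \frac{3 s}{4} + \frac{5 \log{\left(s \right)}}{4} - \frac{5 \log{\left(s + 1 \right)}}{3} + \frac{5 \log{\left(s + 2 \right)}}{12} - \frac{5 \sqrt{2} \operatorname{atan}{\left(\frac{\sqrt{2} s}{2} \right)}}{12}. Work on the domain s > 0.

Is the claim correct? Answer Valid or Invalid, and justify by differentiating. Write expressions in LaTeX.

d/ds[G] = \frac{3 s^{5} + 9 s^{4} + 12 s^{3} + 18 s^{2} + 12 s + 20}{4 s^{5} + 12 s^{4} + 16 s^{3} + 24 s^{2} + 16 s}
d/ds[G] - f(s) = \frac{3}{4} != 0.

Invalid: d/ds[G] - f = \frac{3}{4}, which is not 0.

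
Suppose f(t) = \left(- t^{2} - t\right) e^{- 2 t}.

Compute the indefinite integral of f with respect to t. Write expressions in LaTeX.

f has the shape u'v + uv' for u = \frac{t^{2}}{2} + t + \frac{1}{2} and v = e^{- 2 t} — it is the derivative of the product u*v.
Check: d/dt[\frac{\left(t^{2} + 2 t + 1\right) e^{- 2 t}}{2}] = \left(- t^{2} - t\right) e^{- 2 t} = f(t).

F(t) = \frac{\left(t^{2} + 2 t + 1\right) e^{- 2 t}}{2} + C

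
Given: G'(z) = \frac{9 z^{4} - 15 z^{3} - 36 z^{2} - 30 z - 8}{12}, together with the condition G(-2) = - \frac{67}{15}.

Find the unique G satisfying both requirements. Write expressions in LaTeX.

For G(z) to be correct, d/dz[G] must agree with the stated G'(z) identically.
A general antiderivative is \frac{3 z^{5}}{20} - \frac{5 z^{4}}{16} - z^{3} - \frac{5 z^{2}}{4} - \frac{2 z}{3} + C.
The condition gives C = - \frac{67}{15} - (- \frac{82}{15}) = 1.
So G(z) = \frac{3 z^{5}}{20} - \frac{5 z^{4}}{16} - z^{3} - \frac{5 z^{2}}{4} - \frac{2 z}{3} + 1.
Check: d/dz[\frac{3 z^{5}}{20} - \frac{5 z^{4}}{16} - z^{3} - \frac{5 z^{2}}{4} - \frac{2 z}{3} + 1] = \frac{3 z^{4}}{4} - \frac{5 z^{3}}{4} - 3 z^{2} - \frac{5 z}{2} - \frac{2}{3}, which equals G'(z).

G(z) = \frac{3 z^{5}}{20} - \frac{5 z^{4}}{16} - z^{3} - \frac{5 z^{2}}{4} - \frac{2 z}{3} + 1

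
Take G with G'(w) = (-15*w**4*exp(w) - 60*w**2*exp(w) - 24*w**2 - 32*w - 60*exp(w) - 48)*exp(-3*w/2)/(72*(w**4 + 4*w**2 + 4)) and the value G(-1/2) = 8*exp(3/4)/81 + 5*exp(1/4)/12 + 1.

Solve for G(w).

G(w) = (36*w**2*exp(3*w/2) + 15*w**2*exp(w) + 72*exp(3*w/2) + 30*exp(w) + 8)*exp(-3*w/2)/(36*(w**2 + 2))

G'(w) has the shape u'v + uv' for u = 5*exp(w)/12 + 2/(9*(w**2 + 2)) and v = exp(-3*w/2) — it is the derivative of the product u*v.
A general antiderivative is -(-5*exp(w)/4 - 2/(3*(w**2 + 2)))*exp(-3*w/2)/3 + C.
The condition gives C = 8*exp(3/4)/81 + 5*exp(1/4)/12 + 1 - (8*exp(3/4)/81 + 5*exp(1/4)/12) = 1.
So G(w) = (36*w**2*exp(3*w/2) + 15*w**2*exp(w) + 72*exp(3*w/2) + 30*exp(w) + 8)*exp(-3*w/2)/(36*(w**2 + 2)).
Check: d/dw[(36*w**2*exp(3*w/2) + 15*w**2*exp(w) + 72*exp(3*w/2) + 30*exp(w) + 8)*exp(-3*w/2)/(36*(w**2 + 2))] = (-15*w**4*exp(w) - 60*w**2*exp(w) - 24*w**2 - 32*w - 60*exp(w) - 48)/(72*w**4*exp(3*w/2) + 288*w**2*exp(3*w/2) + 288*exp(3*w/2)), which equals G'(w).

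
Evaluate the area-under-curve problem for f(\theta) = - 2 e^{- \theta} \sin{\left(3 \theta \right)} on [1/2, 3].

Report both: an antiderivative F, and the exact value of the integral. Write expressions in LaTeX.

Antiderivative: F(\theta) = \frac{e^{- \theta} \sin{\left(3 \theta \right)}}{5} + \frac{3 e^{- \theta} \cos{\left(3 \theta \right)}}{5}; value = - \frac{\sin{\left(\frac{3}{2} \right)}}{5 e^{\frac{1}{2}}} + \frac{3 \cos{\left(9 \right)}}{5 e^{3}} - \frac{3 \cos{\left(\frac{3}{2} \right)}}{5 e^{\frac{1}{2}}} + \frac{\sin{\left(9 \right)}}{5 e^{3}}

Recover f(\theta) by differentiating a candidate F(\theta); any mismatch rules it out.
F(\theta) = \frac{e^{- \theta} \sin{\left(3 \theta \right)}}{5} + \frac{3 e^{- \theta} \cos{\left(3 \theta \right)}}{5} is an antiderivative of f.
Check: d/d\theta[\frac{e^{- \theta} \sin{\left(3 \theta \right)}}{5} + \frac{3 e^{- \theta} \cos{\left(3 \theta \right)}}{5}] = - 2 e^{- \theta} \sin{\left(3 \theta \right)} = f(\theta).
F(3) = \frac{3 \cos{\left(9 \right)}}{5 e^{3}} + \frac{\sin{\left(9 \right)}}{5 e^{3}}; F(1/2) = \frac{3 \cos{\left(\frac{3}{2} \right)}}{5 e^{\frac{1}{2}}} + \frac{\sin{\left(\frac{3}{2} \right)}}{5 e^{\frac{1}{2}}}.
Integral = F(3) - F(1/2) = - \frac{\sin{\left(\frac{3}{2} \right)}}{5 e^{\frac{1}{2}}} + \frac{3 \cos{\left(9 \right)}}{5 e^{3}} - \frac{3 \cos{\left(\frac{3}{2} \right)}}{5 e^{\frac{1}{2}}} + \frac{\sin{\left(9 \right)}}{5 e^{3}}.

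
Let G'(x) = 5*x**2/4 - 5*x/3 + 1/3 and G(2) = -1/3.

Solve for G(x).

Integrate term by term and add the pieces.
A general antiderivative is 5*x**3/12 - 5*x**2/6 + x/3 + C.
The condition gives C = -1/3 - (2/3) = -1.
So G(x) = (5*x**3 - 10*x**2 + 4*x - 12)/12.
Check: d/dx[(5*x**3 - 10*x**2 + 4*x - 12)/12] = 5*x**2/4 - 5*x/3 + 1/3 = G'(x).

G(x) = (5*x**3 - 10*x**2 + 4*x - 12)/12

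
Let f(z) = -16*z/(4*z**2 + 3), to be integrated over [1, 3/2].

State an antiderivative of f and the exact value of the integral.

Antiderivative: F(z) = -2*log(4*z**2 + 3); value = -2*log(12) + 2*log(7)

f matches the chain-rule pattern g'(h)*h' with inner function h(z) = 4*z**2 + 3; substituting u = h(z) collapses the integral.
F(z) = -2*log(4*z**2 + 3) is an antiderivative of f.
Check: d/dz[-2*log(4*z**2 + 3)] = -16*z/(4*z**2 + 3) = f(z).
F(3/2) = -2*log(12); F(1) = -2*log(7).
Integral = F(3/2) - F(1) = -2*log(12) + 2*log(7).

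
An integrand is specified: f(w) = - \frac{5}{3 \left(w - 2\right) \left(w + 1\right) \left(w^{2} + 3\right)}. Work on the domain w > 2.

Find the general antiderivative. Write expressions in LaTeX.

The denominator factors as 3 \left(w - 2\right) \left(w + 1\right) \left(w^{2} + 3\right); partial fractions split f into directly integrable pieces: - \frac{5 \left(w - 5\right)}{84 \left(w^{2} + 3\right)} + \frac{5}{36 \left(w + 1\right)} - \frac{5}{63 \left(w - 2\right)}.
Check: d/dw[- \frac{5 \log{\left(w - 2 \right)}}{63} + \frac{5 \log{\left(w + 1 \right)}}{36} - \frac{5 \log{\left(w^{2} + 3 \right)}}{168} + \frac{25 \sqrt{3} \operatorname{atan}{\left(\frac{\sqrt{3} w}{3} \right)}}{252}] = - \frac{5}{3 w^{4} - 3 w^{3} + 3 w^{2} - 9 w - 18}, which equals f(w).

F(w) = - \frac{5 \log{\left(w - 2 \right)}}{63} + \frac{5 \log{\left(w + 1 \right)}}{36} - \frac{5 \log{\left(w^{2} + 3 \right)}}{168} + \frac{25 \sqrt{3} \operatorname{atan}{\left(\frac{\sqrt{3} w}{3} \right)}}{252} + C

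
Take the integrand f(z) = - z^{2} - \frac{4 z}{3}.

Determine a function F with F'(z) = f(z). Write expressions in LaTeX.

An antiderivative is F(z) = - \frac{z^{3}}{3} - \frac{2 z^{2}}{3}.

The integrand splits into summands that can be handled one at a time.
Check: d/dz[- \frac{z^{3}}{3} - \frac{2 z^{2}}{3}] = - z^{2} - \frac{4 z}{3} = f(z).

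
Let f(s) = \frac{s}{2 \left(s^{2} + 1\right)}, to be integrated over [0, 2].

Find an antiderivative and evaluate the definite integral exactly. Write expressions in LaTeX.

The substitution u = s^{2} + 1 works: f is exactly (dF/du)*(du/ds) for that inner function.
F(s) = \frac{\log{\left(s^{2} + 1 \right)}}{4} is an antiderivative of f.
Check: d/ds[\frac{\log{\left(s^{2} + 1 \right)}}{4}] = \frac{s}{2 s^{2} + 2}, which equals f(s).
F(2) = \frac{\log{\left(5 \right)}}{4}; F(0) = 0.
Integral = F(2) - F(0) = \frac{\log{\left(5 \right)}}{4}.

Antiderivative: F(s) = \frac{\log{\left(s^{2} + 1 \right)}}{4}; value = \frac{\log{\left(5 \right)}}{4}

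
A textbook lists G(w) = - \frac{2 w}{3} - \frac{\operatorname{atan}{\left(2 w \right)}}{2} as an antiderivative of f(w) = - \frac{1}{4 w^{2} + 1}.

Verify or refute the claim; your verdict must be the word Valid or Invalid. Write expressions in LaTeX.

d/dw[G] = \frac{- 8 w^{2} - 5}{12 w^{2} + 3}
d/dw[G] - f(w) = - \frac{2}{3} != 0.

Invalid: d/dw[G] - f = - \frac{2}{3}, which is not 0.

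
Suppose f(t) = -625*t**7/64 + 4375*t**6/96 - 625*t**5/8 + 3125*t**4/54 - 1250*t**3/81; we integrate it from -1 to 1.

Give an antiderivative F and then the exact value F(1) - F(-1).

f matches the chain-rule pattern g'(h)*h' with inner function h(t) = -5*t**2/4 + 5*t/3; substituting u = h(t) collapses the integral.
F(t) = -625*t**8/512 + 625*t**7/96 - 625*t**6/48 + 625*t**5/54 - 625*t**4/162 is an antiderivative of f.
Check: d/dt[-625*t**8/512 + 625*t**7/96 - 625*t**6/48 + 625*t**5/54 - 625*t**4/162] = -625*t**7/64 + 4375*t**6/96 - 625*t**5/8 + 3125*t**4/54 - 1250*t**3/81 = f(t).
F(1) = -625/41472; F(-1) = -1500625/41472.
Integral = F(1) - F(-1) = 15625/432.

Antiderivative: F(t) = -625*t**8/512 + 625*t**7/96 - 625*t**6/48 + 625*t**5/54 - 625*t**4/162; value = 15625/432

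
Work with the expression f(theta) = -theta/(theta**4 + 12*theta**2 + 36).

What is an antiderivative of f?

The substitution u = 2*theta**2 + 12 works: f is exactly (dF/du)*(du/dtheta) for that inner function.
Check: d/dtheta[1/(2*theta**2 + 12)] = -theta/(theta**4 + 12*theta**2 + 36) = f(theta).

An antiderivative is F(theta) = 1/(2*theta**2 + 12).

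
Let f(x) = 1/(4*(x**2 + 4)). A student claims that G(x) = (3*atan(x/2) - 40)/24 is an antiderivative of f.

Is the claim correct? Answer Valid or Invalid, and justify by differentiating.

Valid. The derivative of G reproduces f.

d/dx[G] = 1/(4*x**2 + 16)
This equals f(x) exactly, so the claim holds.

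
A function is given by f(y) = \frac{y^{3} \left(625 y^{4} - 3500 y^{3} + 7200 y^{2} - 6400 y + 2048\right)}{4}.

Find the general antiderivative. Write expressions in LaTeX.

f matches the chain-rule pattern g'(h)*h' with inner function h(y) = - \frac{5 y^{2}}{2} + 4 y; substituting u = h(y) collapses the integral.
Check: d/dy[\frac{625 y^{8}}{32} - 125 y^{7} + 300 y^{6} - 320 y^{5} + 128 y^{4}] = \frac{625 y^{7}}{4} - 875 y^{6} + 1800 y^{5} - 1600 y^{4} + 512 y^{3}, which equals f(y).

F(y) = \frac{625 y^{8}}{32} - 125 y^{7} + 300 y^{6} - 320 y^{5} + 128 y^{4} + C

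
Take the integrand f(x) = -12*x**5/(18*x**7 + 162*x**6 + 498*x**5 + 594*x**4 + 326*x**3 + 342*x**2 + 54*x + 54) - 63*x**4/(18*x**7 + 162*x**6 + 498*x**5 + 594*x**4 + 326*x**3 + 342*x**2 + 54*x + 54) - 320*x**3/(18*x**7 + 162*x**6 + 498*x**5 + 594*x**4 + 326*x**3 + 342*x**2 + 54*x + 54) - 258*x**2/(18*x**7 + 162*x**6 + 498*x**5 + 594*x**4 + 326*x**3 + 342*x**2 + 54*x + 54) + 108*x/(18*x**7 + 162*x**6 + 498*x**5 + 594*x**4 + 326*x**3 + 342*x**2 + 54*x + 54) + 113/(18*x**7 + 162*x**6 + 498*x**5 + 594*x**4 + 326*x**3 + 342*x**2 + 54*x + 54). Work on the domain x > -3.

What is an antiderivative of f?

An antiderivative is F(x) = 2*x/(3*x**2 + 1) - 5/(4*x**2 + 24*x + 36).

Integrate term by term and add the pieces.
Check: d/dx[2*x/(3*x**2 + 1) - 5/(4*x**2 + 24*x + 36)] = (-12*x**5 - 63*x**4 - 320*x**3 - 258*x**2 + 108*x + 113)/(18*x**7 + 162*x**6 + 498*x**5 + 594*x**4 + 326*x**3 + 342*x**2 + 54*x + 54), which equals f(x).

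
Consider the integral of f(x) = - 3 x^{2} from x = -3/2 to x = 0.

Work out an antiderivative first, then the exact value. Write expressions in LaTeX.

Antiderivative: F(x) = - x^{3}; value = - \frac{27}{8}

A candidate is checked by its d/dx: the result must match f(x).
F(x) = - x^{3} is an antiderivative of f.
Check: d/dx[- x^{3}] = - 3 x^{2} = f(x).
F(0) = 0; F(-3/2) = \frac{27}{8}.
Integral = F(0) - F(-3/2) = - \frac{27}{8}.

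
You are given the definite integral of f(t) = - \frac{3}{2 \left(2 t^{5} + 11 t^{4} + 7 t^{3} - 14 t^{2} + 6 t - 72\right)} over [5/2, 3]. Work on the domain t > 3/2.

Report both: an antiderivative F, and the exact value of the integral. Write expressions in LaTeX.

The denominator factors as 2 \left(t + 3\right) \left(t + 4\right) \left(2 t - 3\right) \left(t^{2} + 2\right); partial fractions split f into directly integrable pieces: - \frac{t - 58}{2244 \left(t^{2} + 2\right)} - \frac{8}{561 \left(2 t - 3\right)} - \frac{1}{132 \left(t + 4\right)} + \frac{1}{66 \left(t + 3\right)}.
F(t) = \frac{- 32 \log{\left(t - \frac{3}{2} \right)} + 68 \log{\left(t + 3 \right)} - 34 \log{\left(t + 4 \right)} - \log{\left(t^{2} + 2 \right)} + 58 \sqrt{2} \operatorname{atan}{\left(\frac{\sqrt{2} t}{2} \right)}}{4488} is an antiderivative of f.
Check: d/dt[\frac{- 32 \log{\left(t - \frac{3}{2} \right)} + 68 \log{\left(t + 3 \right)} - 34 \log{\left(t + 4 \right)} - \log{\left(t^{2} + 2 \right)} + 58 \sqrt{2} \operatorname{atan}{\left(\frac{\sqrt{2} t}{2} \right)}}{4488}] = - \frac{3}{4 t^{5} + 22 t^{4} + 14 t^{3} - 28 t^{2} + 12 t - 144}, which equals f(t).
F(3) = - \frac{\log{\left(7 \right)}}{132} - \frac{4 \log{\left(\frac{3}{2} \right)}}{561} - \frac{\log{\left(11 \right)}}{4488} + \frac{29 \sqrt{2} \operatorname{atan}{\left(\frac{3 \sqrt{2}}{2} \right)}}{2244} + \frac{\log{\left(6 \right)}}{66}; F(5/2) = - \frac{\log{\left(\frac{13}{2} \right)}}{132} - \frac{\log{\left(\frac{33}{4} \right)}}{4488} + \frac{29 \sqrt{2} \operatorname{atan}{\left(\frac{5 \sqrt{2}}{4} \right)}}{2244} + \frac{\log{\left(\frac{11}{2} \right)}}{66}.
Integral = F(3) - F(5/2) = - \frac{\log{\left(\frac{11}{2} \right)}}{66} - \frac{29 \sqrt{2} \operatorname{atan}{\left(\frac{5 \sqrt{2}}{4} \right)}}{2244} - \frac{\log{\left(7 \right)}}{132} - \frac{4 \log{\left(\frac{3}{2} \right)}}{561} - \frac{\log{\left(11 \right)}}{4488} + \frac{\log{\left(\frac{33}{4} \right)}}{4488} + \frac{\log{\left(\frac{13}{2} \right)}}{132} + \frac{29 \sqrt{2} \operatorname{atan}{\left(\frac{3 \sqrt{2}}{2} \right)}}{2244} + \frac{\log{\left(6 \right)}}{66}.

Antiderivative: F(t) = \frac{- 32 \log{\left(t - \frac{3}{2} \right)} + 68 \log{\left(t + 3 \right)} - 34 \log{\left(t + 4 \right)} - \log{\left(t^{2} + 2 \right)} + 58 \sqrt{2} \operatorname{atan}{\left(\frac{\sqrt{2} t}{2} \right)}}{4488}; value = - \frac{\log{\left(\frac{11}{2} \right)}}{66} - \frac{29 \sqrt{2} \operatorname{atan}{\left(\frac{5 \sqrt{2}}{4} \right)}}{2244} - \frac{\log{\left(7 \right)}}{132} - \frac{4 \log{\left(\frac{3}{2} \right)}}{561} - \frac{\log{\left(11 \right)}}{4488} + \frac{\log{\left(\frac{33}{4} \right)}}{4488} + \frac{\log{\left(\frac{13}{2} \right)}}{132} + \frac{29 \sqrt{2} \operatorname{atan}{\left(\frac{3 \sqrt{2}}{2} \right)}}{2244} + \frac{\log{\left(6 \right)}}{66}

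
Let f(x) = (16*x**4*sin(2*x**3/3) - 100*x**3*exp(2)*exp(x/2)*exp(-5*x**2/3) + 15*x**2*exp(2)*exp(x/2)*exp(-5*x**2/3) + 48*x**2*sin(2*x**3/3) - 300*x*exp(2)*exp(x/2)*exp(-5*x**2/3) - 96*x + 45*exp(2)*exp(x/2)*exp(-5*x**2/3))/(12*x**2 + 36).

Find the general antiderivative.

F(x) = 5*exp(2)*exp(x/2)*exp(-5*x**2/3)/2 - 4*log(x**2 + 3) - 2*cos(2*x**3/3)/3 + C

A candidate is checked by its d/dx: the result must match f(x).
Check: d/dx[5*exp(2)*exp(x/2)*exp(-5*x**2/3)/2 - 4*log(x**2 + 3) - 2*cos(2*x**3/3)/3] = (16*x**4*exp(5*x**2/3)*sin(2*x**3/3) - 100*x**3*exp(2)*exp(x/2) + 15*x**2*exp(2)*exp(x/2) + 48*x**2*exp(5*x**2/3)*sin(2*x**3/3) - 300*x*exp(2)*exp(x/2) - 96*x*exp(5*x**2/3) + 45*exp(2)*exp(x/2))/(12*x**2*exp(5*x**2/3) + 36*exp(5*x**2/3)), which equals f(x).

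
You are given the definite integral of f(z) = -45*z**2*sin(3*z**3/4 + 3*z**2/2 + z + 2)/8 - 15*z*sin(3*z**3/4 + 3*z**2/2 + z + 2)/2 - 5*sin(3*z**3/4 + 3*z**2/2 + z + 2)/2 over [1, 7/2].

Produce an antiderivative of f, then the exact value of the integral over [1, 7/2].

The substitution u = 3*z**3/4 + 3*z**2/2 + z + 2 works: f is exactly (dF/du)*(du/dz) for that inner function.
F(z) = 5*cos(3*z**3/4 + 3*z**2/2 + z + 2)/2 is an antiderivative of f.
Check: d/dz[5*cos(3*z**3/4 + 3*z**2/2 + z + 2)/2] = -45*z**2*sin(3*z**3/4 + 3*z**2/2 + z + 2)/8 - 15*z*sin(3*z**3/4 + 3*z**2/2 + z + 2)/2 - 5*sin(3*z**3/4 + 3*z**2/2 + z + 2)/2 = f(z).
F(7/2) = 5*cos(1793/32)/2; F(1) = 5*cos(21/4)/2.
Integral = F(7/2) - F(1) = -5*cos(21/4)/2 + 5*cos(1793/32)/2.

Antiderivative: F(z) = 5*cos(3*z**3/4 + 3*z**2/2 + z + 2)/2; value = -5*cos(21/4)/2 + 5*cos(1793/32)/2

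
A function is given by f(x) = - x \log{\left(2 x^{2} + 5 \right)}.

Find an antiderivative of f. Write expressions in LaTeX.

An antiderivative is F(x) = - \frac{x^{2} \log{\left(2 x^{2} + 5 \right)}}{2} + \frac{x^{2}}{2} - \frac{5 \log{\left(2 x^{2} + 5 \right)}}{4}.

Check any antiderivative F(x) by computing F'(x) and comparing it with f(x).
Check: d/dx[- \frac{x^{2} \log{\left(2 x^{2} + 5 \right)}}{2} + \frac{x^{2}}{2} - \frac{5 \log{\left(2 x^{2} + 5 \right)}}{4}] = - x \log{\left(2 x^{2} + 5 \right)} = f(x).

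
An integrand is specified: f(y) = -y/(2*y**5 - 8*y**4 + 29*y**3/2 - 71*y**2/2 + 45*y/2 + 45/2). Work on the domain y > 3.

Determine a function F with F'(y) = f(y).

An antiderivative is F(y) = -log(y - 3)/49 + log(y - 3/2)/29 + log(y + 1/2)/147 - 89*log(y**2 + 5)/8526 + 11*sqrt(5)*atan(sqrt(5)*y/5)/4263.

Factor the denominator ((y - 3)*(2*y - 3)*(2*y + 1)*(y**2 + 5)) and decompose: f = -(89*y - 55)/(4263*(y**2 + 5)) + 2/(147*(2*y + 1)) + 2/(29*(2*y - 3)) - 1/(49*(y - 3)); each piece integrates to a log, atan, or power term.
Check: d/dy[-log(y - 3)/49 + log(y - 3/2)/29 + log(y + 1/2)/147 - 89*log(y**2 + 5)/8526 + 11*sqrt(5)*atan(sqrt(5)*y/5)/4263] = -2*y/(4*y**5 - 16*y**4 + 29*y**3 - 71*y**2 + 45*y + 45), which equals f(y).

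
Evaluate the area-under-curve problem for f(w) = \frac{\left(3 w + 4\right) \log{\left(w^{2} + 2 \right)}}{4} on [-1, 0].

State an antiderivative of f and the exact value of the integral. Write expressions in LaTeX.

Antiderivative: F(w) = - \frac{3 w^{2}}{8} - 2 w + \left(\frac{3 w^{2}}{8} + w\right) \log{\left(w^{2} + 2 \right)} + \frac{3 \log{\left(w^{2} + 2 \right)}}{4} + 2 \sqrt{2} \operatorname{atan}{\left(\frac{\sqrt{2} w}{2} \right)}; value = - \frac{13}{8} - \frac{\log{\left(3 \right)}}{8} + \frac{3 \log{\left(2 \right)}}{4} + 2 \sqrt{2} \operatorname{atan}{\left(\frac{\sqrt{2}}{2} \right)}

Differentiate the proposed F(w) back; it has to land on f(w) exactly.
F(w) = - \frac{3 w^{2}}{8} - 2 w + \left(\frac{3 w^{2}}{8} + w\right) \log{\left(w^{2} + 2 \right)} + \frac{3 \log{\left(w^{2} + 2 \right)}}{4} + 2 \sqrt{2} \operatorname{atan}{\left(\frac{\sqrt{2} w}{2} \right)} is an antiderivative of f.
Check: d/dw[- \frac{3 w^{2}}{8} - 2 w + \left(\frac{3 w^{2}}{8} + w\right) \log{\left(w^{2} + 2 \right)} + \frac{3 \log{\left(w^{2} + 2 \right)}}{4} + 2 \sqrt{2} \operatorname{atan}{\left(\frac{\sqrt{2} w}{2} \right)}] = \frac{3 w \log{\left(w^{2} + 2 \right)}}{4} + \log{\left(w^{2} + 2 \right)}, which equals f(w).
F(0) = \frac{3 \log{\left(2 \right)}}{4}; F(-1) = - 2 \sqrt{2} \operatorname{atan}{\left(\frac{\sqrt{2}}{2} \right)} + \frac{\log{\left(3 \right)}}{8} + \frac{13}{8}.
Integral = F(0) - F(-1) = - \frac{13}{8} - \frac{\log{\left(3 \right)}}{8} + \frac{3 \log{\left(2 \right)}}{4} + 2 \sqrt{2} \operatorname{atan}{\left(\frac{\sqrt{2}}{2} \right)}.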